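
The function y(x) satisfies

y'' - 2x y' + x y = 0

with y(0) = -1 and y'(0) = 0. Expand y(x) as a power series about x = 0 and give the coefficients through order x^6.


Ansatz: y(x) = sum_{n>=0} a_n x^n, so y'(x) = sum_{n>=1} n a_n x^(n-1) and y''(x) = sum_{n>=2} n(n-1) a_n x^(n-2).
Substitute into P(x) y'' + Q(x) y' + R(x) y = 0 with P(x) = 1, Q(x) = -2x, R(x) = x, and match powers of x.
Initial conditions: a_0 = -1, a_1 = 0.
Setting the coefficient of each power of x to zero and solving order by order (substituting the coefficients already found):
  x^0: 2 a_2 = 0  ->  a_2 = 0
  x^1: 6 a_3 - 2 a_1 + a_0 = 0  ->  6 a_3 = 2 a_1 - a_0 = 1  ->  a_3 = 1/6
  x^2: 12 a_4 - 4 a_2 + a_1 = 0  ->  12 a_4 = 4 a_2 - a_1 = 0  ->  a_4 = 0
  x^3: 20 a_5 - 6 a_3 + a_2 = 0  ->  20 a_5 = 6 a_3 - a_2 = 1  ->  a_5 = 1/20
  x^4: 30 a_6 - 8 a_4 + a_3 = 0  ->  30 a_6 = 8 a_4 - a_3 = -1/6  ->  a_6 = -1/180
Truncated series: y(x) = -1 + (1/6) x^3 + (1/20) x^5 - (1/180) x^6 + O(x^7).

a_0 = -1; a_1 = 0; a_2 = 0; a_3 = 1/6; a_4 = 0; a_5 = 1/20; a_6 = -1/180


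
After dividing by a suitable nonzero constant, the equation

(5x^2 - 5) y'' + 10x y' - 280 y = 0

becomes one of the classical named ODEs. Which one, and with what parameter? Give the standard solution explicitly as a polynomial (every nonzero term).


All three coefficients share the factor -5; dividing through by -5 gives  (1 - x^2) y'' - 2x y' + 56 y = 0.
This matches the Legendre equation (1 - x^2) y'' - 2x y' + n(n+1) y = 0 (note the -2x y' term) with n(n+1) = 56, so n = 7; the polynomial solution is P_7(x).
With y = sum_k a_k x^k, matching x^k gives (k+2)(k+1) a_{k+2} = [k(k+1) - n(n+1)] a_k = (k - 7)(k + 8) a_k. The right side vanishes at k = 7, so the series with the parity of 7 terminates at degree 7.
Standard normalization (P_n(1) = 1): leading coefficient (2n)!/(2^n (n!)^2) = 87178291200/(128*25401600) = 429/16, so a_7 = 429/16. Work downward with a_k = (k+1)(k+2) a_{k+2} / ((k - 7)(k + 8)):
  a_5 = (6)(7)(429/16) / ((5 - 7)(5 + 8)) = (9009/8)/(-26) = -693/16
  a_3 = (4)(5)(-693/16) / ((3 - 7)(3 + 8)) = (-3465/4)/(-44) = 315/16
  a_1 = (2)(3)(315/16) / ((1 - 7)(1 + 8)) = (945/8)/(-54) = -35/16
Hence P_7(x) = 429 x^7/16 - 693 x^5/16 + 315 x^3/16 - 35 x/16.

P_7(x); series = 429 x^7/16 - 693 x^5/16 + 315 x^3/16 - 35 x/16


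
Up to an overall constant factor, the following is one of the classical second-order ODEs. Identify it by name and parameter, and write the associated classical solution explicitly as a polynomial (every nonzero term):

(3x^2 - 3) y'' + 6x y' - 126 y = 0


All three coefficients share the factor -3; dividing through by -3 gives  (1 - x^2) y'' - 2x y' + 42 y = 0.
This matches the Legendre equation (1 - x^2) y'' - 2x y' + n(n+1) y = 0 (note the -2x y' term) with n(n+1) = 42, so n = 6; the polynomial solution is P_6(x).
With y = sum_k a_k x^k, matching x^k gives (k+2)(k+1) a_{k+2} = [k(k+1) - n(n+1)] a_k = (k - 6)(k + 7) a_k. The right side vanishes at k = 6, so the series with the parity of 6 terminates at degree 6.
Standard normalization (P_n(1) = 1): leading coefficient (2n)!/(2^n (n!)^2) = 479001600/(64*518400) = 231/16, so a_6 = 231/16. Work downward with a_k = (k+1)(k+2) a_{k+2} / ((k - 6)(k + 7)):
  a_4 = (5)(6)(231/16) / ((4 - 6)(4 + 7)) = (3465/8)/(-22) = -315/16
  a_2 = (3)(4)(-315/16) / ((2 - 6)(2 + 7)) = (-945/4)/(-36) = 105/16
  a_0 = (1)(2)(105/16) / ((0 - 6)(0 + 7)) = (105/8)/(-42) = -5/16
Hence P_6(x) = 231 x^6/16 - 315 x^4/16 + 105 x^2/16 - 5/16.

P_6(x); series = 231 x^6/16 - 315 x^4/16 + 105 x^2/16 - 5/16


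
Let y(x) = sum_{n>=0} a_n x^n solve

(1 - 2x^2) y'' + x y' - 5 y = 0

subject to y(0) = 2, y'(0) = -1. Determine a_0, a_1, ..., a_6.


Ansatz: y(x) = sum_{n>=0} a_n x^n, so y'(x) = sum_{n>=1} n a_n x^(n-1) and y''(x) = sum_{n>=2} n(n-1) a_n x^(n-2).
Substitute into P(x) y'' + Q(x) y' + R(x) y = 0 with P(x) = 1 - 2x^2, Q(x) = x, R(x) = -5, and match powers of x.
Initial conditions: a_0 = 2, a_1 = -1.
Setting the coefficient of each power of x to zero and solving order by order (substituting the coefficients already found):
  x^0: 2 a_2 - 5 a_0 = 0  ->  2 a_2 = 5 a_0 = 10  ->  a_2 = 5
  x^1: 6 a_3 - 4 a_1 = 0  ->  6 a_3 = 4 a_1 = -4  ->  a_3 = -2/3
  x^2: 12 a_4 - 7 a_2 = 0  ->  12 a_4 = 7 a_2 = 35  ->  a_4 = 35/12
  x^3: 20 a_5 - 14 a_3 = 0  ->  20 a_5 = 14 a_3 = -28/3  ->  a_5 = -7/15
  x^4: 30 a_6 - 25 a_4 = 0  ->  30 a_6 = 25 a_4 = 875/12  ->  a_6 = 175/72
Truncated series: y(x) = 2 - x + 5 x^2 - (2/3) x^3 + (35/12) x^4 - (7/15) x^5 + (175/72) x^6 + O(x^7).

a_0 = 2; a_1 = -1; a_2 = 5; a_3 = -2/3; a_4 = 35/12; a_5 = -7/15; a_6 = 175/72


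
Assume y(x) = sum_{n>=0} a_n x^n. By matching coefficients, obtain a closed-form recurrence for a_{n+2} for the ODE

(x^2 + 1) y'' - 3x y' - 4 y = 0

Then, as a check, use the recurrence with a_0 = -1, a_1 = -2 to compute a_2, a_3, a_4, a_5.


Substitute y = sum_n a_n x^n.
(1 + 1 x^2) y'' contributes (n+2)(n+1) a_{n+2} + n(n-1) a_n at x^n.
-3 x y'(x) contributes -3 n a_n at x^n.
-4 y(x) contributes -4 a_n at x^n.
Matching x^n: (n+2)(n+1) a_{n+2} + (n(n-1) - 3 n - 4) a_n = 0.
Thus a_{n+2} = (-n(n-1) + 3 n + 4) / ((n+1)(n+2)) * a_n.

Check with a_0 = -1, a_1 = -2 (apply the recurrence for n = 0, 1, 2, 3): a_0 = -1, a_1 = -2, a_2 = -2, a_3 = -7/3, a_4 = -4/3, a_5 = -49/60.

a_(n+2) = (-n(n-1) + 3 n + 4) / ((n+1)(n+2)) * a_n; check: a_0 = -1, a_1 = -2, a_2 = -2, a_3 = -7/3, a_4 = -4/3, a_5 = -49/60


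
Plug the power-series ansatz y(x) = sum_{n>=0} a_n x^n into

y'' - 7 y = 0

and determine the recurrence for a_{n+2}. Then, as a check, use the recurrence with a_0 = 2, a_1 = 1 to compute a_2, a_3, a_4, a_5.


Substitute y = sum_n a_n x^n into y'' + (const) y = 0.
y''(x) = sum_{n>=0} (n+2)(n+1) a_{n+2} x^n.
The ODE becomes sum_n [(n+2)(n+1) a_{n+2} - 7 a_n] x^n = 0.
Setting each coefficient to zero gives the recurrence:
  (n+2)(n+1) a_{n+2} - 7 a_n = 0,
  a_{n+2} = 7 / ((n+1)(n+2)) a_n.

Check with a_0 = 2, a_1 = 1 (apply the recurrence for n = 0, 1, 2, 3): a_0 = 2, a_1 = 1, a_2 = 7, a_3 = 7/6, a_4 = 49/12, a_5 = 49/120.

a_{n+2} = 7/((n+1)(n+2)) * a_n; check: a_0 = 2, a_1 = 1, a_2 = 7, a_3 = 7/6, a_4 = 49/12, a_5 = 49/120


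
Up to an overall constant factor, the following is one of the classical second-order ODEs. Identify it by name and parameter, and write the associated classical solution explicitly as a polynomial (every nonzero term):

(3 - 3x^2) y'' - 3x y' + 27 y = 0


All three coefficients share the factor 3; dividing through by 3 gives  (1 - x^2) y'' - x y' + 9 y = 0.
This matches the Chebyshev equation (1 - x^2) y'' - x y' + n^2 y = 0 (note the -x y' term, not -2x y') with n^2 = 9, so n = 3; the polynomial solution is T_3(x).
With y = sum_k a_k x^k, matching x^k gives (k+2)(k+1) a_{k+2} = (k^2 - n^2) a_k = (k - 3)(k + 3) a_k. The right side vanishes at k = 3, so the series with the parity of 3 terminates at degree 3.
Standard normalization: leading coefficient of T_n is 2^(n-1), so a_3 = 2^2 = 4. Work downward with a_k = (k+1)(k+2) a_{k+2} / ((k - 3)(k + 3)):
  a_1 = (2)(3)(4) / ((1 - 3)(1 + 3)) = 24/(-8) = -3
Hence T_3(x) = 4 x^3 - 3 x.

T_3(x); series = 4 x^3 - 3 x


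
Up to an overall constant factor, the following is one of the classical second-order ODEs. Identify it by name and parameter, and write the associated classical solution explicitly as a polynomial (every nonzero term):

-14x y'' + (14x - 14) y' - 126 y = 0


All three coefficients share the factor -14; dividing through by -14 gives  x y'' + (1 - x) y' + 9 y = 0.
This matches the Laguerre equation x y'' + (1 - x) y' + n y = 0 with n = 9; the polynomial solution is L_9(x).
With y = sum_k a_k x^k, matching x^k gives (k+1)k a_{k+1} + (k+1) a_{k+1} - k a_k + n a_k = 0, i.e. (k+1)^2 a_{k+1} = (k - n) a_k = (k - 9) a_k. The right side vanishes at k = 9, so the series terminates at degree 9.
Standard normalization L_n(0) = 1 gives a_0 = 1. Work upward with a_{k+1} = (k - 9) a_k / (k+1)^2:
  a_1 = (0 - 9)(1) / 1^2 = -9/1 = -9
  a_2 = (1 - 9)(-9) / 2^2 = 72/4 = 18
  a_3 = (2 - 9)(18) / 3^2 = -126/9 = -14
  a_4 = (3 - 9)(-14) / 4^2 = 84/16 = 21/4
  a_5 = (4 - 9)(21/4) / 5^2 = (-105/4)/25 = -21/20
  a_6 = (5 - 9)(-21/20) / 6^2 = (21/5)/36 = 7/60
  a_7 = (6 - 9)(7/60) / 7^2 = (-7/20)/49 = -1/140
  a_8 = (7 - 9)(-1/140) / 8^2 = (1/70)/64 = 1/4480
  a_9 = (8 - 9)(1/4480) / 9^2 = (-1/4480)/81 = -1/362880
Hence L_9(x) = -x^9/362880 + x^8/4480 - x^7/140 + 7 x^6/60 - 21 x^5/20 + 21 x^4/4 - 14 x^3 + 18 x^2 - 9 x + 1.

L_9(x); series = -x^9/362880 + x^8/4480 - x^7/140 + 7 x^6/60 - 21 x^5/20 + 21 x^4/4 - 14 x^3 + 18 x^2 - 9 x + 1


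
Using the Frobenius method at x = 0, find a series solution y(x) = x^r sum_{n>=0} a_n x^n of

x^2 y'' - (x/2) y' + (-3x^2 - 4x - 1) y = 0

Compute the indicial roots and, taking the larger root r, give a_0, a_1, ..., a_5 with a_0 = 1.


Write in Frobenius form y'' + (p(x)/x) y' + (q(x)/x^2) y = 0:
  p(x) = -1/2,  q(x) = -3x^2 - 4x - 1.
Indicial equation: r(r-1) + (-1/2) r + (-1) = 0 -> roots r_1 = 2, r_2 = -1/2.
Take r = r_1 = 2. Let y(x) = x^r sum_{n>=0} a_n x^n with a_0 = 1.
Substitute y = x^r sum a_n x^n and match x^{r+n}. The recurrence is
  D(n) a_n - 4 a_{n-1} - 3 a_{n-2} = 0,  where D(n) = (r+n)(r+n-1) + (-1/2)(r+n) + (-1).
  a_n = [4 a_{n-1} + 3 a_{n-2}] / D(n).
Since the indicial polynomial factors as (r - r_1)(r - r_2), D(n) = (r_1 + n - r_1)(r_1 + n - r_2) = n(n + 5/2).
Evaluating step by step (a_0 = 1):
  n = 1: D(1) = 1(1 + 5/2) = 7/2; numerator = 4(1) = 4; a_1 = (4)/(7/2) = 8/7
  n = 2: D(2) = 2(2 + 5/2) = 9; numerator = 4(8/7) + 3(1) = 53/7; a_2 = (53/7)/(9) = 53/63
  n = 3: D(3) = 3(3 + 5/2) = 33/2; numerator = 4(53/63) + 3(8/7) = 428/63; a_3 = (428/63)/(33/2) = 856/2079
  n = 4: D(4) = 4(4 + 5/2) = 26; numerator = 4(856/2079) + 3(53/63) = 8671/2079; a_4 = (8671/2079)/(26) = 667/4158
  n = 5: D(5) = 5(5 + 5/2) = 75/2; numerator = 4(667/4158) + 3(856/2079) = 3902/2079; a_5 = (3902/2079)/(75/2) = 7804/155925

r = 2; a_0 = 1; a_1 = 8/7; a_2 = 53/63; a_3 = 856/2079; a_4 = 667/4158; a_5 = 7804/155925


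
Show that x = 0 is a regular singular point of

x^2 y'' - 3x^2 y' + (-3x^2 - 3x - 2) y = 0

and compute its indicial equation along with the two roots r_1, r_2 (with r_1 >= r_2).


Divide by x^2 to reach normal form y'' + P_1(x) y' + P_2(x) y = 0 with P_1(x) = -3 and P_2(x) = -3 - 3/x - 2/x^2.
x = 0 is a singular point because the y-coefficient -3 - 3/x - 2/x^2 has a pole at x = 0.
It is a regular singular point because x P_1(x) = p(x) = -3x and x^2 P_2(x) = q(x) = -3x^2 - 3x - 2 are polynomials, hence analytic at x = 0.
p(0) = 0,  q(0) = -2.
Indicial equation: r(r-1) + p(0) r + q(0) = 0, i.e. r^2 + (p(0) - 1) r + q(0) = 0, i.e. r^2 - 1 r - 2 = 0.
Discriminant: (-1)^2 - 4(-2) = 9, so r = (1 ± 3)/2.
Solving: r_1 = 2, r_2 = -1.

indicial: r^2 - 1 r - 2 = 0; roots r_1 = 2, r_2 = -1


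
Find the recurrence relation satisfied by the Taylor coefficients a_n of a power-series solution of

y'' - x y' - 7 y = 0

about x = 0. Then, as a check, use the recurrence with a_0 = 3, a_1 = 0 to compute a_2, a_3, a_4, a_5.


Substitute y = sum_n a_n x^n.
y''(x) has coefficient (n+2)(n+1) a_{n+2} at x^n;
-x y'(x) has coefficient -n a_n at x^n (shift);
-7 y(x) has coefficient -7 a_n at x^n.
Matching x^n: (n+2)(n+1) a_{n+2} + (-n - 7) a_n = 0.
Thus a_{n+2} = (n + 7) / ((n+1)(n+2)) * a_n.

Check with a_0 = 3, a_1 = 0 (apply the recurrence for n = 0, 1, 2, 3): a_0 = 3, a_1 = 0, a_2 = 21/2, a_3 = 0, a_4 = 63/8, a_5 = 0.

a_(n+2) = (n + 7) / ((n+1)(n+2)) * a_n; check: a_0 = 3, a_1 = 0, a_2 = 21/2, a_3 = 0, a_4 = 63/8, a_5 = 0


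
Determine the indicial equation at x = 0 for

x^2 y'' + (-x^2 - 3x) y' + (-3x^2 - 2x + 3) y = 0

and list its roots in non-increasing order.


Divide by x^2 to reach normal form y'' + P_1(x) y' + P_2(x) y = 0 with P_1(x) = -1 - 3/x and P_2(x) = -3 - 2/x + 3/x^2.
x = 0 is a singular point because the y'-coefficient -1 - 3/x has a pole at x = 0 and the y-coefficient -3 - 2/x + 3/x^2 has a pole at x = 0.
It is a regular singular point because x P_1(x) = p(x) = -x - 3 and x^2 P_2(x) = q(x) = -3x^2 - 2x + 3 are polynomials, hence analytic at x = 0.
p(0) = -3,  q(0) = 3.
Indicial equation: r(r-1) + p(0) r + q(0) = 0, i.e. r^2 + (p(0) - 1) r + q(0) = 0, i.e. r^2 - 4 r + 3 = 0.
Discriminant: (-4)^2 - 4(3) = 4, so r = (4 ± 2)/2.
Solving: r_1 = 3, r_2 = 1.

indicial: r^2 - 4 r + 3 = 0; roots r_1 = 3, r_2 = 1


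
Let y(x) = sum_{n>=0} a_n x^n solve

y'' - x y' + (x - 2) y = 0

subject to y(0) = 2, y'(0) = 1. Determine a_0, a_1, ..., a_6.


Ansatz: y(x) = sum_{n>=0} a_n x^n, so y'(x) = sum_{n>=1} n a_n x^(n-1) and y''(x) = sum_{n>=2} n(n-1) a_n x^(n-2).
Substitute into P(x) y'' + Q(x) y' + R(x) y = 0 with P(x) = 1, Q(x) = -x, R(x) = x - 2, and match powers of x.
Initial conditions: a_0 = 2, a_1 = 1.
Setting the coefficient of each power of x to zero and solving order by order (substituting the coefficients already found):
  x^0: 2 a_2 - 2 a_0 = 0  ->  2 a_2 = 2 a_0 = 4  ->  a_2 = 2
  x^1: 6 a_3 - 3 a_1 + a_0 = 0  ->  6 a_3 = 3 a_1 - a_0 = 1  ->  a_3 = 1/6
  x^2: 12 a_4 - 4 a_2 + a_1 = 0  ->  12 a_4 = 4 a_2 - a_1 = 7  ->  a_4 = 7/12
  x^3: 20 a_5 - 5 a_3 + a_2 = 0  ->  20 a_5 = 5 a_3 - a_2 = -7/6  ->  a_5 = -7/120
  x^4: 30 a_6 - 6 a_4 + a_3 = 0  ->  30 a_6 = 6 a_4 - a_3 = 10/3  ->  a_6 = 1/9
Truncated series: y(x) = 2 + x + 2 x^2 + (1/6) x^3 + (7/12) x^4 - (7/120) x^5 + (1/9) x^6 + O(x^7).

a_0 = 2; a_1 = 1; a_2 = 2; a_3 = 1/6; a_4 = 7/12; a_5 = -7/120; a_6 = 1/9


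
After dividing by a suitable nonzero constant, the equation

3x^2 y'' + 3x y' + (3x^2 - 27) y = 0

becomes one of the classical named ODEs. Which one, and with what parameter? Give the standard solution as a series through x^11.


All three coefficients share the factor 3; dividing through by 3 gives  x^2 y'' + x y' + (x^2 - 9) y = 0.
This matches the Bessel equation x^2 y'' + x y' + (x^2 - nu^2) y = 0 with nu^2 = 9, so nu = 3; the solution bounded at x = 0 is J_3(x).
Frobenius at x = 0: indicial roots ±nu; for r = nu the recurrence k(k + 2nu) c_k = -c_{k-2} gives the standard series J_nu(x) = sum_{k>=0} (-1)^k / (k! (k+nu)!) (x/2)^(2k+nu). Evaluate the first 5 terms:
  k = 0: (-1)^0 / (0! * 3! * 2^3) x^3 = 1/(1*6*8) x^3 = (1/48) x^3
  k = 1: (-1)^1 / (1! * 4! * 2^5) x^5 = -1/(1*24*32) x^5 = (-1/768) x^5
  k = 2: (-1)^2 / (2! * 5! * 2^7) x^7 = 1/(2*120*128) x^7 = (1/30720) x^7
  k = 3: (-1)^3 / (3! * 6! * 2^9) x^9 = -1/(6*720*512) x^9 = (-1/2211840) x^9
  k = 4: (-1)^4 / (4! * 7! * 2^11) x^11 = 1/(24*5040*2048) x^11 = (1/247726080) x^11
Hence J_3(x) = x^11/247726080 - x^9/2211840 + x^7/30720 - x^5/768 + x^3/48 + ....

J_3(x); series = x^11/247726080 - x^9/2211840 + x^7/30720 - x^5/768 + x^3/48


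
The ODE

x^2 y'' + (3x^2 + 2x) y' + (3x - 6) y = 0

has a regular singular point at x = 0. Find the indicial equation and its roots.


Divide by x^2 to reach normal form y'' + P_1(x) y' + P_2(x) y = 0 with P_1(x) = 3 + 2/x and P_2(x) = 3/x - 6/x^2.
x = 0 is a singular point because the y'-coefficient 3 + 2/x has a pole at x = 0 and the y-coefficient 3/x - 6/x^2 has a pole at x = 0.
It is a regular singular point because x P_1(x) = p(x) = 3x + 2 and x^2 P_2(x) = q(x) = 3x - 6 are polynomials, hence analytic at x = 0.
p(0) = 2,  q(0) = -6.
Indicial equation: r(r-1) + p(0) r + q(0) = 0, i.e. r^2 + (p(0) - 1) r + q(0) = 0, i.e. r^2 + 1 r - 6 = 0.
Discriminant: (1)^2 - 4(-6) = 25, so r = (-1 ± 5)/2.
Solving: r_1 = 2, r_2 = -3.

indicial: r^2 + 1 r - 6 = 0; roots r_1 = 2, r_2 = -3


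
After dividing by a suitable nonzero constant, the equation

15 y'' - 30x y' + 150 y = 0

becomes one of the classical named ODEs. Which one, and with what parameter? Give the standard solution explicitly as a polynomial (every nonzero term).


All three coefficients share the factor 15; dividing through by 15 gives  y'' - 2x y' + 10 y = 0.
This matches the Hermite equation y'' - 2x y' + 2n y = 0 with 2n = 10, so n = 5; the polynomial solution is H_5(x).
With y = sum_k a_k x^k, matching x^k gives (k+2)(k+1) a_{k+2} = 2(k - n) a_k = 2(k - 5) a_k. The right side vanishes at k = 5, so the series with the parity of 5 terminates at degree 5.
Standard normalization: leading coefficient of H_n is 2^n, so a_5 = 2^5 = 32. Work downward with a_k = (k+1)(k+2) a_{k+2} / (2(k - n)):
  a_3 = (4)(5)(32) / (2(3 - 5)) = 640/(-4) = -160
  a_1 = (2)(3)(-160) / (2(1 - 5)) = -960/(-8) = 120
Hence H_5(x) = 32 x^5 - 160 x^3 + 120 x.

H_5(x); series = 32 x^5 - 160 x^3 + 120 x


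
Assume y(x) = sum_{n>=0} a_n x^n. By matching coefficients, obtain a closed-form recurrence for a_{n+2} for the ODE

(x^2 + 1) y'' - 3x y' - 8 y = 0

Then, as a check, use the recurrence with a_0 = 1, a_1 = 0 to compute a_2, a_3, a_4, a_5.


Substitute y = sum_n a_n x^n.
(1 + 1 x^2) y'' contributes (n+2)(n+1) a_{n+2} + n(n-1) a_n at x^n.
-3 x y'(x) contributes -3 n a_n at x^n.
-8 y(x) contributes -8 a_n at x^n.
Matching x^n: (n+2)(n+1) a_{n+2} + (n(n-1) - 3 n - 8) a_n = 0.
Thus a_{n+2} = (-n(n-1) + 3 n + 8) / ((n+1)(n+2)) * a_n.

Check with a_0 = 1, a_1 = 0 (apply the recurrence for n = 0, 1, 2, 3): a_0 = 1, a_1 = 0, a_2 = 4, a_3 = 0, a_4 = 4, a_5 = 0.

a_(n+2) = (-n(n-1) + 3 n + 8) / ((n+1)(n+2)) * a_n; check: a_0 = 1, a_1 = 0, a_2 = 4, a_3 = 0, a_4 = 4, a_5 = 0


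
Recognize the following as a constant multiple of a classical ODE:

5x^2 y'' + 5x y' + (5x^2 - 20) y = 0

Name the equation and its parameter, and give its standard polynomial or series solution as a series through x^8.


All three coefficients share the factor 5; dividing through by 5 gives  x^2 y'' + x y' + (x^2 - 4) y = 0.
This matches the Bessel equation x^2 y'' + x y' + (x^2 - nu^2) y = 0 with nu^2 = 4, so nu = 2; the solution bounded at x = 0 is J_2(x).
Frobenius at x = 0: indicial roots ±nu; for r = nu the recurrence k(k + 2nu) c_k = -c_{k-2} gives the standard series J_nu(x) = sum_{k>=0} (-1)^k / (k! (k+nu)!) (x/2)^(2k+nu). Evaluate the first 4 terms:
  k = 0: (-1)^0 / (0! * 2! * 2^2) x^2 = 1/(1*2*4) x^2 = (1/8) x^2
  k = 1: (-1)^1 / (1! * 3! * 2^4) x^4 = -1/(1*6*16) x^4 = (-1/96) x^4
  k = 2: (-1)^2 / (2! * 4! * 2^6) x^6 = 1/(2*24*64) x^6 = (1/3072) x^6
  k = 3: (-1)^3 / (3! * 5! * 2^8) x^8 = -1/(6*120*256) x^8 = (-1/184320) x^8
Hence J_2(x) = -x^8/184320 + x^6/3072 - x^4/96 + x^2/8 + ....

J_2(x); series = -x^8/184320 + x^6/3072 - x^4/96 + x^2/8


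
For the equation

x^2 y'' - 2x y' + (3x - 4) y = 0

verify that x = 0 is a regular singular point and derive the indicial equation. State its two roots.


Divide by x^2 to reach normal form y'' + P_1(x) y' + P_2(x) y = 0 with P_1(x) = -2/x and P_2(x) = 3/x - 4/x^2.
x = 0 is a singular point because the y'-coefficient -2/x has a pole at x = 0 and the y-coefficient 3/x - 4/x^2 has a pole at x = 0.
It is a regular singular point because x P_1(x) = p(x) = -2 and x^2 P_2(x) = q(x) = 3x - 4 are polynomials, hence analytic at x = 0.
p(0) = -2,  q(0) = -4.
Indicial equation: r(r-1) + p(0) r + q(0) = 0, i.e. r^2 + (p(0) - 1) r + q(0) = 0, i.e. r^2 - 3 r - 4 = 0.
Discriminant: (-3)^2 - 4(-4) = 25, so r = (3 ± 5)/2.
Solving: r_1 = 4, r_2 = -1.

indicial: r^2 - 3 r - 4 = 0; roots r_1 = 4, r_2 = -1


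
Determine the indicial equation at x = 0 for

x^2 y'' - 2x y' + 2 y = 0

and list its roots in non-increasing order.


Divide by x^2 to reach normal form y'' + P_1(x) y' + P_2(x) y = 0 with P_1(x) = -2/x and P_2(x) = 2/x^2.
x = 0 is a singular point because the y'-coefficient -2/x has a pole at x = 0 and the y-coefficient 2/x^2 has a pole at x = 0.
It is a regular singular point because x P_1(x) = p(x) = -2 and x^2 P_2(x) = q(x) = 2 are polynomials, hence analytic at x = 0.
p(0) = -2,  q(0) = 2.
Indicial equation: r(r-1) + p(0) r + q(0) = 0, i.e. r^2 + (p(0) - 1) r + q(0) = 0, i.e. r^2 - 3 r + 2 = 0.
Discriminant: (-3)^2 - 4(2) = 1, so r = (3 ± 1)/2.
Solving: r_1 = 2, r_2 = 1.

indicial: r^2 - 3 r + 2 = 0; roots r_1 = 2, r_2 = 1


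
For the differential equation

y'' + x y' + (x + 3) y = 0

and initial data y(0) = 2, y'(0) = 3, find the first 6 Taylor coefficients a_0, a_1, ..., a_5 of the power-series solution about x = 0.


Ansatz: y(x) = sum_{n>=0} a_n x^n, so y'(x) = sum_{n>=1} n a_n x^(n-1) and y''(x) = sum_{n>=2} n(n-1) a_n x^(n-2).
Substitute into P(x) y'' + Q(x) y' + R(x) y = 0 with P(x) = 1, Q(x) = x, R(x) = x + 3, and match powers of x.
Initial conditions: a_0 = 2, a_1 = 3.
Setting the coefficient of each power of x to zero and solving order by order (substituting the coefficients already found):
  x^0: 2 a_2 + 3 a_0 = 0  ->  2 a_2 = -3 a_0 = -6  ->  a_2 = -3
  x^1: 6 a_3 + 4 a_1 + a_0 = 0  ->  6 a_3 = -4 a_1 - a_0 = -14  ->  a_3 = -7/3
  x^2: 12 a_4 + 5 a_2 + a_1 = 0  ->  12 a_4 = -5 a_2 - a_1 = 12  ->  a_4 = 1
  x^3: 20 a_5 + 6 a_3 + a_2 = 0  ->  20 a_5 = -6 a_3 - a_2 = 17  ->  a_5 = 17/20
Truncated series: y(x) = 2 + 3 x - 3 x^2 - (7/3) x^3 + x^4 + (17/20) x^5 + O(x^6).

a_0 = 2; a_1 = 3; a_2 = -3; a_3 = -7/3; a_4 = 1; a_5 = 17/20


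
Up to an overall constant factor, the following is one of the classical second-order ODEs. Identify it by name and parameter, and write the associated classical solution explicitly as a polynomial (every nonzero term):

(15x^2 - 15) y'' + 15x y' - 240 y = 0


All three coefficients share the factor -15; dividing through by -15 gives  (1 - x^2) y'' - x y' + 16 y = 0.
This matches the Chebyshev equation (1 - x^2) y'' - x y' + n^2 y = 0 (note the -x y' term, not -2x y') with n^2 = 16, so n = 4; the polynomial solution is T_4(x).
With y = sum_k a_k x^k, matching x^k gives (k+2)(k+1) a_{k+2} = (k^2 - n^2) a_k = (k - 4)(k + 4) a_k. The right side vanishes at k = 4, so the series with the parity of 4 terminates at degree 4.
Standard normalization: leading coefficient of T_n is 2^(n-1), so a_4 = 2^3 = 8. Work downward with a_k = (k+1)(k+2) a_{k+2} / ((k - 4)(k + 4)):
  a_2 = (3)(4)(8) / ((2 - 4)(2 + 4)) = 96/(-12) = -8
  a_0 = (1)(2)(-8) / ((0 - 4)(0 + 4)) = -16/(-16) = 1
Hence T_4(x) = 8 x^4 - 8 x^2 + 1.

T_4(x); series = 8 x^4 - 8 x^2 + 1


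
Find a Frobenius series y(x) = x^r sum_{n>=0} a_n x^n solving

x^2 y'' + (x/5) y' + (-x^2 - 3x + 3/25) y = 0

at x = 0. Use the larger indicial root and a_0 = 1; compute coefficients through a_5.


Write in Frobenius form y'' + (p(x)/x) y' + (q(x)/x^2) y = 0:
  p(x) = 1/5,  q(x) = -x^2 - 3x + 3/25.
Indicial equation: r(r-1) + (1/5) r + (3/25) = 0 -> roots r_1 = 3/5, r_2 = 1/5.
Take r = r_1 = 3/5. Let y(x) = x^r sum_{n>=0} a_n x^n with a_0 = 1.
Substitute y = x^r sum a_n x^n and match x^{r+n}. The recurrence is
  D(n) a_n - 3 a_{n-1} - 1 a_{n-2} = 0,  where D(n) = (r+n)(r+n-1) + (1/5)(r+n) + (3/25).
  a_n = [3 a_{n-1} + 1 a_{n-2}] / D(n).
Since the indicial polynomial factors as (r - r_1)(r - r_2), D(n) = (r_1 + n - r_1)(r_1 + n - r_2) = n(n + 2/5).
Evaluating step by step (a_0 = 1):
  n = 1: D(1) = 1(1 + 2/5) = 7/5; numerator = 3(1) = 3; a_1 = (3)/(7/5) = 15/7
  n = 2: D(2) = 2(2 + 2/5) = 24/5; numerator = 3(15/7) + 1(1) = 52/7; a_2 = (52/7)/(24/5) = 65/42
  n = 3: D(3) = 3(3 + 2/5) = 51/5; numerator = 3(65/42) + 1(15/7) = 95/14; a_3 = (95/14)/(51/5) = 475/714
  n = 4: D(4) = 4(4 + 2/5) = 88/5; numerator = 3(475/714) + 1(65/42) = 1265/357; a_4 = (1265/357)/(88/5) = 575/2856
  n = 5: D(5) = 5(5 + 2/5) = 27; numerator = 3(575/2856) + 1(475/714) = 3625/2856; a_5 = (3625/2856)/(27) = 3625/77112

r = 3/5; a_0 = 1; a_1 = 15/7; a_2 = 65/42; a_3 = 475/714; a_4 = 575/2856; a_5 = 3625/77112


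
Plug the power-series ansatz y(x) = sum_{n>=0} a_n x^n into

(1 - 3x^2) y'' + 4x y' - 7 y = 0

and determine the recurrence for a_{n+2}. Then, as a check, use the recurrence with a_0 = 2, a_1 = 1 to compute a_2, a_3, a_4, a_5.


Substitute y = sum_n a_n x^n.
(1 - 3 x^2) y'' contributes (n+2)(n+1) a_{n+2} - 3 n(n-1) a_n at x^n.
4 x y'(x) contributes 4 n a_n at x^n.
-7 y(x) contributes -7 a_n at x^n.
Matching x^n: (n+2)(n+1) a_{n+2} + (-3 n(n-1) + 4 n - 7) a_n = 0.
Thus a_{n+2} = (3 n(n-1) - 4 n + 7) / ((n+1)(n+2)) * a_n.

Check with a_0 = 2, a_1 = 1 (apply the recurrence for n = 0, 1, 2, 3): a_0 = 2, a_1 = 1, a_2 = 7, a_3 = 1/2, a_4 = 35/12, a_5 = 13/40.

a_(n+2) = (3 n(n-1) - 4 n + 7) / ((n+1)(n+2)) * a_n; check: a_0 = 2, a_1 = 1, a_2 = 7, a_3 = 1/2, a_4 = 35/12, a_5 = 13/40


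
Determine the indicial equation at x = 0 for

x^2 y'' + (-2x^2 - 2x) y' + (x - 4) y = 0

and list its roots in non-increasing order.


Divide by x^2 to reach normal form y'' + P_1(x) y' + P_2(x) y = 0 with P_1(x) = -2 - 2/x and P_2(x) = 1/x - 4/x^2.
x = 0 is a singular point because the y'-coefficient -2 - 2/x has a pole at x = 0 and the y-coefficient 1/x - 4/x^2 has a pole at x = 0.
It is a regular singular point because x P_1(x) = p(x) = -2x - 2 and x^2 P_2(x) = q(x) = x - 4 are polynomials, hence analytic at x = 0.
p(0) = -2,  q(0) = -4.
Indicial equation: r(r-1) + p(0) r + q(0) = 0, i.e. r^2 + (p(0) - 1) r + q(0) = 0, i.e. r^2 - 3 r - 4 = 0.
Discriminant: (-3)^2 - 4(-4) = 25, so r = (3 ± 5)/2.
Solving: r_1 = 4, r_2 = -1.

indicial: r^2 - 3 r - 4 = 0; roots r_1 = 4, r_2 = -1


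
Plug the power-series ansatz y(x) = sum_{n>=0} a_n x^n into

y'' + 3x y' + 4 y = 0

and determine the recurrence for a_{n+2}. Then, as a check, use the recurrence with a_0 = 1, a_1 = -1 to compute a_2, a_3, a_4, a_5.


Substitute y = sum_n a_n x^n.
y''(x) has coefficient (n+2)(n+1) a_{n+2} at x^n;
3 x y'(x) has coefficient 3 n a_n at x^n (shift);
4 y(x) has coefficient 4 a_n at x^n.
Matching x^n: (n+2)(n+1) a_{n+2} + (3n + 4) a_n = 0.
Thus a_{n+2} = (-3n - 4) / ((n+1)(n+2)) * a_n.

Check with a_0 = 1, a_1 = -1 (apply the recurrence for n = 0, 1, 2, 3): a_0 = 1, a_1 = -1, a_2 = -2, a_3 = 7/6, a_4 = 5/3, a_5 = -91/120.

a_(n+2) = (-3n - 4) / ((n+1)(n+2)) * a_n; check: a_0 = 1, a_1 = -1, a_2 = -2, a_3 = 7/6, a_4 = 5/3, a_5 = -91/120


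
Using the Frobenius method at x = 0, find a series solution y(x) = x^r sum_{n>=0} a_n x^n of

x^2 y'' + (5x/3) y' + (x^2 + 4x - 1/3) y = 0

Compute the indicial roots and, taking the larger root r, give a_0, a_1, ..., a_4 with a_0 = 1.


Write in Frobenius form y'' + (p(x)/x) y' + (q(x)/x^2) y = 0:
  p(x) = 5/3,  q(x) = x^2 + 4x - 1/3.
Indicial equation: r(r-1) + (5/3) r + (-1/3) = 0 -> roots r_1 = 1/3, r_2 = -1.
Take r = r_1 = 1/3. Let y(x) = x^r sum_{n>=0} a_n x^n with a_0 = 1.
Substitute y = x^r sum a_n x^n and match x^{r+n}. The recurrence is
  D(n) a_n + 4 a_{n-1} + 1 a_{n-2} = 0,  where D(n) = (r+n)(r+n-1) + (5/3)(r+n) + (-1/3).
  a_n = [-4 a_{n-1} - 1 a_{n-2}] / D(n).
Since the indicial polynomial factors as (r - r_1)(r - r_2), D(n) = (r_1 + n - r_1)(r_1 + n - r_2) = n(n + 4/3).
Evaluating step by step (a_0 = 1):
  n = 1: D(1) = 1(1 + 4/3) = 7/3; numerator = -4(1) = -4; a_1 = (-4)/(7/3) = -12/7
  n = 2: D(2) = 2(2 + 4/3) = 20/3; numerator = -4(-12/7) - 1(1) = 41/7; a_2 = (41/7)/(20/3) = 123/140
  n = 3: D(3) = 3(3 + 4/3) = 13; numerator = -4(123/140) - 1(-12/7) = -9/5; a_3 = (-9/5)/(13) = -9/65
  n = 4: D(4) = 4(4 + 4/3) = 64/3; numerator = -4(-9/65) - 1(123/140) = -591/1820; a_4 = (-591/1820)/(64/3) = -1773/116480

r = 1/3; a_0 = 1; a_1 = -12/7; a_2 = 123/140; a_3 = -9/65; a_4 = -1773/116480


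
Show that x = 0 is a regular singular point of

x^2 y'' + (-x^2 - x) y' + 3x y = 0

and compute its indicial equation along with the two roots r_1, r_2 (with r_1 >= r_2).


Divide by x^2 to reach normal form y'' + P_1(x) y' + P_2(x) y = 0 with P_1(x) = -1 - 1/x and P_2(x) = 3/x.
x = 0 is a singular point because the y'-coefficient -1 - 1/x has a pole at x = 0 and the y-coefficient 3/x has a pole at x = 0.
It is a regular singular point because x P_1(x) = p(x) = -x - 1 and x^2 P_2(x) = q(x) = 3x are polynomials, hence analytic at x = 0.
p(0) = -1,  q(0) = 0.
Indicial equation: r(r-1) + p(0) r + q(0) = 0, i.e. r^2 + (p(0) - 1) r + q(0) = 0, i.e. r^2 - 2 r = 0.
Discriminant: (-2)^2 - 4(0) = 4, so r = (2 ± 2)/2.
Solving: r_1 = 2, r_2 = 0.

indicial: r^2 - 2 r = 0; roots r_1 = 2, r_2 = 0


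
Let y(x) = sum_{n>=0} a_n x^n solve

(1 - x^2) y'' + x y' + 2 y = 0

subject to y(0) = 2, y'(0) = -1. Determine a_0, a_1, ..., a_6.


Ansatz: y(x) = sum_{n>=0} a_n x^n, so y'(x) = sum_{n>=1} n a_n x^(n-1) and y''(x) = sum_{n>=2} n(n-1) a_n x^(n-2).
Substitute into P(x) y'' + Q(x) y' + R(x) y = 0 with P(x) = 1 - x^2, Q(x) = x, R(x) = 2, and match powers of x.
Initial conditions: a_0 = 2, a_1 = -1.
Setting the coefficient of each power of x to zero and solving order by order (substituting the coefficients already found):
  x^0: 2 a_2 + 2 a_0 = 0  ->  2 a_2 = -2 a_0 = -4  ->  a_2 = -2
  x^1: 6 a_3 + 3 a_1 = 0  ->  6 a_3 = -3 a_1 = 3  ->  a_3 = 1/2
  x^2: 12 a_4 + 2 a_2 = 0  ->  12 a_4 = -2 a_2 = 4  ->  a_4 = 1/3
  x^3: 20 a_5 - a_3 = 0  ->  20 a_5 = a_3 = 1/2  ->  a_5 = 1/40
  x^4: 30 a_6 - 6 a_4 = 0  ->  30 a_6 = 6 a_4 = 2  ->  a_6 = 1/15
Truncated series: y(x) = 2 - x - 2 x^2 + (1/2) x^3 + (1/3) x^4 + (1/40) x^5 + (1/15) x^6 + O(x^7).

a_0 = 2; a_1 = -1; a_2 = -2; a_3 = 1/2; a_4 = 1/3; a_5 = 1/40; a_6 = 1/15


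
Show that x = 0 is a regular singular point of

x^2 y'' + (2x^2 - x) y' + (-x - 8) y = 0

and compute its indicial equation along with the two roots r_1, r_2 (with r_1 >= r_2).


Divide by x^2 to reach normal form y'' + P_1(x) y' + P_2(x) y = 0 with P_1(x) = 2 - 1/x and P_2(x) = -1/x - 8/x^2.
x = 0 is a singular point because the y'-coefficient 2 - 1/x has a pole at x = 0 and the y-coefficient -1/x - 8/x^2 has a pole at x = 0.
It is a regular singular point because x P_1(x) = p(x) = 2x - 1 and x^2 P_2(x) = q(x) = -x - 8 are polynomials, hence analytic at x = 0.
p(0) = -1,  q(0) = -8.
Indicial equation: r(r-1) + p(0) r + q(0) = 0, i.e. r^2 + (p(0) - 1) r + q(0) = 0, i.e. r^2 - 2 r - 8 = 0.
Discriminant: (-2)^2 - 4(-8) = 36, so r = (2 ± 6)/2.
Solving: r_1 = 4, r_2 = -2.

indicial: r^2 - 2 r - 8 = 0; roots r_1 = 4, r_2 = -2


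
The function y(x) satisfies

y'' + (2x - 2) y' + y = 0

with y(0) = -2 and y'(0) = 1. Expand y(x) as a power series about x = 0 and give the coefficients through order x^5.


Ansatz: y(x) = sum_{n>=0} a_n x^n, so y'(x) = sum_{n>=1} n a_n x^(n-1) and y''(x) = sum_{n>=2} n(n-1) a_n x^(n-2).
Substitute into P(x) y'' + Q(x) y' + R(x) y = 0 with P(x) = 1, Q(x) = 2x - 2, R(x) = 1, and match powers of x.
Initial conditions: a_0 = -2, a_1 = 1.
Setting the coefficient of each power of x to zero and solving order by order (substituting the coefficients already found):
  x^0: 2 a_2 - 2 a_1 + a_0 = 0  ->  2 a_2 = 2 a_1 - a_0 = 4  ->  a_2 = 2
  x^1: 6 a_3 - 4 a_2 + 3 a_1 = 0  ->  6 a_3 = 4 a_2 - 3 a_1 = 5  ->  a_3 = 5/6
  x^2: 12 a_4 - 6 a_3 + 5 a_2 = 0  ->  12 a_4 = 6 a_3 - 5 a_2 = -5  ->  a_4 = -5/12
  x^3: 20 a_5 - 8 a_4 + 7 a_3 = 0  ->  20 a_5 = 8 a_4 - 7 a_3 = -55/6  ->  a_5 = -11/24
Truncated series: y(x) = -2 + x + 2 x^2 + (5/6) x^3 - (5/12) x^4 - (11/24) x^5 + O(x^6).

a_0 = -2; a_1 = 1; a_2 = 2; a_3 = 5/6; a_4 = -5/12; a_5 = -11/24


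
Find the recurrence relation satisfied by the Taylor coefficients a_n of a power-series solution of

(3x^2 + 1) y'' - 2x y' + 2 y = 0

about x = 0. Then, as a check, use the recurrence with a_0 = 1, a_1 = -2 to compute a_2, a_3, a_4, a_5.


Substitute y = sum_n a_n x^n.
(1 + 3 x^2) y'' contributes (n+2)(n+1) a_{n+2} + 3 n(n-1) a_n at x^n.
-2 x y'(x) contributes -2 n a_n at x^n.
2 y(x) contributes 2 a_n at x^n.
Matching x^n: (n+2)(n+1) a_{n+2} + (3 n(n-1) - 2 n + 2) a_n = 0.
Thus a_{n+2} = (-3 n(n-1) + 2 n - 2) / ((n+1)(n+2)) * a_n.

Check with a_0 = 1, a_1 = -2 (apply the recurrence for n = 0, 1, 2, 3): a_0 = 1, a_1 = -2, a_2 = -1, a_3 = 0, a_4 = 1/3, a_5 = 0.

a_(n+2) = (-3 n(n-1) + 2 n - 2) / ((n+1)(n+2)) * a_n; check: a_0 = 1, a_1 = -2, a_2 = -1, a_3 = 0, a_4 = 1/3, a_5 = 0


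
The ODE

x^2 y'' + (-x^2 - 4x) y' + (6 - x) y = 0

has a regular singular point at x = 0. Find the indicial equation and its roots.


Divide by x^2 to reach normal form y'' + P_1(x) y' + P_2(x) y = 0 with P_1(x) = -1 - 4/x and P_2(x) = -1/x + 6/x^2.
x = 0 is a singular point because the y'-coefficient -1 - 4/x has a pole at x = 0 and the y-coefficient -1/x + 6/x^2 has a pole at x = 0.
It is a regular singular point because x P_1(x) = p(x) = -x - 4 and x^2 P_2(x) = q(x) = 6 - x are polynomials, hence analytic at x = 0.
p(0) = -4,  q(0) = 6.
Indicial equation: r(r-1) + p(0) r + q(0) = 0, i.e. r^2 + (p(0) - 1) r + q(0) = 0, i.e. r^2 - 5 r + 6 = 0.
Discriminant: (-5)^2 - 4(6) = 1, so r = (5 ± 1)/2.
Solving: r_1 = 3, r_2 = 2.

indicial: r^2 - 5 r + 6 = 0; roots r_1 = 3, r_2 = 2


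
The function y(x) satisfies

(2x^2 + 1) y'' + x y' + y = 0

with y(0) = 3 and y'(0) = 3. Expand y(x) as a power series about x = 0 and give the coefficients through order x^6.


Ansatz: y(x) = sum_{n>=0} a_n x^n, so y'(x) = sum_{n>=1} n a_n x^(n-1) and y''(x) = sum_{n>=2} n(n-1) a_n x^(n-2).
Substitute into P(x) y'' + Q(x) y' + R(x) y = 0 with P(x) = 2x^2 + 1, Q(x) = x, R(x) = 1, and match powers of x.
Initial conditions: a_0 = 3, a_1 = 3.
Setting the coefficient of each power of x to zero and solving order by order (substituting the coefficients already found):
  x^0: 2 a_2 + a_0 = 0  ->  2 a_2 = -a_0 = -3  ->  a_2 = -3/2
  x^1: 6 a_3 + 2 a_1 = 0  ->  6 a_3 = -2 a_1 = -6  ->  a_3 = -1
  x^2: 12 a_4 + 7 a_2 = 0  ->  12 a_4 = -7 a_2 = 21/2  ->  a_4 = 7/8
  x^3: 20 a_5 + 16 a_3 = 0  ->  20 a_5 = -16 a_3 = 16  ->  a_5 = 4/5
  x^4: 30 a_6 + 29 a_4 = 0  ->  30 a_6 = -29 a_4 = -203/8  ->  a_6 = -203/240
Truncated series: y(x) = 3 + 3 x - (3/2) x^2 - x^3 + (7/8) x^4 + (4/5) x^5 - (203/240) x^6 + O(x^7).

a_0 = 3; a_1 = 3; a_2 = -3/2; a_3 = -1; a_4 = 7/8; a_5 = 4/5; a_6 = -203/240


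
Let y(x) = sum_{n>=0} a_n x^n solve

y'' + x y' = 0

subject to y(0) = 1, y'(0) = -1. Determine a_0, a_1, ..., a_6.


Ansatz: y(x) = sum_{n>=0} a_n x^n, so y'(x) = sum_{n>=1} n a_n x^(n-1) and y''(x) = sum_{n>=2} n(n-1) a_n x^(n-2).
Substitute into P(x) y'' + Q(x) y' + R(x) y = 0 with P(x) = 1, Q(x) = x, R(x) = 0, and match powers of x.
Initial conditions: a_0 = 1, a_1 = -1.
Setting the coefficient of each power of x to zero and solving order by order (substituting the coefficients already found):
  x^0: 2 a_2 = 0  ->  a_2 = 0
  x^1: 6 a_3 + a_1 = 0  ->  6 a_3 = -a_1 = 1  ->  a_3 = 1/6
  x^2: 12 a_4 + 2 a_2 = 0  ->  12 a_4 = -2 a_2 = 0  ->  a_4 = 0
  x^3: 20 a_5 + 3 a_3 = 0  ->  20 a_5 = -3 a_3 = -1/2  ->  a_5 = -1/40
  x^4: 30 a_6 + 4 a_4 = 0  ->  30 a_6 = -4 a_4 = 0  ->  a_6 = 0
Truncated series: y(x) = 1 - x + (1/6) x^3 - (1/40) x^5 + O(x^7).

a_0 = 1; a_1 = -1; a_2 = 0; a_3 = 1/6; a_4 = 0; a_5 = -1/40; a_6 = 0


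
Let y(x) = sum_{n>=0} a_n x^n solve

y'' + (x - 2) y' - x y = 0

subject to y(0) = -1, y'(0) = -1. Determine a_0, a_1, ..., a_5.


Ansatz: y(x) = sum_{n>=0} a_n x^n, so y'(x) = sum_{n>=1} n a_n x^(n-1) and y''(x) = sum_{n>=2} n(n-1) a_n x^(n-2).
Substitute into P(x) y'' + Q(x) y' + R(x) y = 0 with P(x) = 1, Q(x) = x - 2, R(x) = -x, and match powers of x.
Initial conditions: a_0 = -1, a_1 = -1.
Setting the coefficient of each power of x to zero and solving order by order (substituting the coefficients already found):
  x^0: 2 a_2 - 2 a_1 = 0  ->  2 a_2 = 2 a_1 = -2  ->  a_2 = -1
  x^1: 6 a_3 - 4 a_2 + a_1 - a_0 = 0  ->  6 a_3 = 4 a_2 - a_1 + a_0 = -4  ->  a_3 = -2/3
  x^2: 12 a_4 - 6 a_3 + 2 a_2 - a_1 = 0  ->  12 a_4 = 6 a_3 - 2 a_2 + a_1 = -3  ->  a_4 = -1/4
  x^3: 20 a_5 - 8 a_4 + 3 a_3 - a_2 = 0  ->  20 a_5 = 8 a_4 - 3 a_3 + a_2 = -1  ->  a_5 = -1/20
Truncated series: y(x) = -1 - x - x^2 - (2/3) x^3 - (1/4) x^4 - (1/20) x^5 + O(x^6).

a_0 = -1; a_1 = -1; a_2 = -1; a_3 = -2/3; a_4 = -1/4; a_5 = -1/20


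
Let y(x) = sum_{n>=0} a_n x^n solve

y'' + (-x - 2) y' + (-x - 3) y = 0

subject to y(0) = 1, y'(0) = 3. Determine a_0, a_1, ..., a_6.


Ansatz: y(x) = sum_{n>=0} a_n x^n, so y'(x) = sum_{n>=1} n a_n x^(n-1) and y''(x) = sum_{n>=2} n(n-1) a_n x^(n-2).
Substitute into P(x) y'' + Q(x) y' + R(x) y = 0 with P(x) = 1, Q(x) = -x - 2, R(x) = -x - 3, and match powers of x.
Initial conditions: a_0 = 1, a_1 = 3.
Setting the coefficient of each power of x to zero and solving order by order (substituting the coefficients already found):
  x^0: 2 a_2 - 2 a_1 - 3 a_0 = 0  ->  2 a_2 = 2 a_1 + 3 a_0 = 9  ->  a_2 = 9/2
  x^1: 6 a_3 - 4 a_2 - 4 a_1 - a_0 = 0  ->  6 a_3 = 4 a_2 + 4 a_1 + a_0 = 31  ->  a_3 = 31/6
  x^2: 12 a_4 - 6 a_3 - 5 a_2 - a_1 = 0  ->  12 a_4 = 6 a_3 + 5 a_2 + a_1 = 113/2  ->  a_4 = 113/24
  x^3: 20 a_5 - 8 a_4 - 6 a_3 - a_2 = 0  ->  20 a_5 = 8 a_4 + 6 a_3 + a_2 = 439/6  ->  a_5 = 439/120
  x^4: 30 a_6 - 10 a_5 - 7 a_4 - a_3 = 0  ->  30 a_6 = 10 a_5 + 7 a_4 + a_3 = 1793/24  ->  a_6 = 1793/720
Truncated series: y(x) = 1 + 3 x + (9/2) x^2 + (31/6) x^3 + (113/24) x^4 + (439/120) x^5 + (1793/720) x^6 + O(x^7).

a_0 = 1; a_1 = 3; a_2 = 9/2; a_3 = 31/6; a_4 = 113/24; a_5 = 439/120; a_6 = 1793/720


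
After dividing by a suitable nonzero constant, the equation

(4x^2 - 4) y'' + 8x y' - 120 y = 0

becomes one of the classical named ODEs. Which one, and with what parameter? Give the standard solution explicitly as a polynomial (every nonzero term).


All three coefficients share the factor -4; dividing through by -4 gives  (1 - x^2) y'' - 2x y' + 30 y = 0.
This matches the Legendre equation (1 - x^2) y'' - 2x y' + n(n+1) y = 0 (note the -2x y' term) with n(n+1) = 30, so n = 5; the polynomial solution is P_5(x).
With y = sum_k a_k x^k, matching x^k gives (k+2)(k+1) a_{k+2} = [k(k+1) - n(n+1)] a_k = (k - 5)(k + 6) a_k. The right side vanishes at k = 5, so the series with the parity of 5 terminates at degree 5.
Standard normalization (P_n(1) = 1): leading coefficient (2n)!/(2^n (n!)^2) = 3628800/(32*14400) = 63/8, so a_5 = 63/8. Work downward with a_k = (k+1)(k+2) a_{k+2} / ((k - 5)(k + 6)):
  a_3 = (4)(5)(63/8) / ((3 - 5)(3 + 6)) = (315/2)/(-18) = -35/4
  a_1 = (2)(3)(-35/4) / ((1 - 5)(1 + 6)) = (-105/2)/(-28) = 15/8
Hence P_5(x) = 63 x^5/8 - 35 x^3/4 + 15 x/8.

P_5(x); series = 63 x^5/8 - 35 x^3/4 + 15 x/8


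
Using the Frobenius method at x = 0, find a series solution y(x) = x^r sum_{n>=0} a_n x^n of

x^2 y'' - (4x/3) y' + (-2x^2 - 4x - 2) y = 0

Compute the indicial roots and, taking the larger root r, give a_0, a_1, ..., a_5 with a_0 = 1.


Write in Frobenius form y'' + (p(x)/x) y' + (q(x)/x^2) y = 0:
  p(x) = -4/3,  q(x) = -2x^2 - 4x - 2.
Indicial equation: r(r-1) + (-4/3) r + (-2) = 0 -> roots r_1 = 3, r_2 = -2/3.
Take r = r_1 = 3. Let y(x) = x^r sum_{n>=0} a_n x^n with a_0 = 1.
Substitute y = x^r sum a_n x^n and match x^{r+n}. The recurrence is
  D(n) a_n - 4 a_{n-1} - 2 a_{n-2} = 0,  where D(n) = (r+n)(r+n-1) + (-4/3)(r+n) + (-2).
  a_n = [4 a_{n-1} + 2 a_{n-2}] / D(n).
Since the indicial polynomial factors as (r - r_1)(r - r_2), D(n) = (r_1 + n - r_1)(r_1 + n - r_2) = n(n + 11/3).
Evaluating step by step (a_0 = 1):
  n = 1: D(1) = 1(1 + 11/3) = 14/3; numerator = 4(1) = 4; a_1 = (4)/(14/3) = 6/7
  n = 2: D(2) = 2(2 + 11/3) = 34/3; numerator = 4(6/7) + 2(1) = 38/7; a_2 = (38/7)/(34/3) = 57/119
  n = 3: D(3) = 3(3 + 11/3) = 20; numerator = 4(57/119) + 2(6/7) = 432/119; a_3 = (432/119)/(20) = 108/595
  n = 4: D(4) = 4(4 + 11/3) = 92/3; numerator = 4(108/595) + 2(57/119) = 1002/595; a_4 = (1002/595)/(92/3) = 1503/27370
  n = 5: D(5) = 5(5 + 11/3) = 130/3; numerator = 4(1503/27370) + 2(108/595) = 7974/13685; a_5 = (7974/13685)/(130/3) = 11961/889525

r = 3; a_0 = 1; a_1 = 6/7; a_2 = 57/119; a_3 = 108/595; a_4 = 1503/27370; a_5 = 11961/889525


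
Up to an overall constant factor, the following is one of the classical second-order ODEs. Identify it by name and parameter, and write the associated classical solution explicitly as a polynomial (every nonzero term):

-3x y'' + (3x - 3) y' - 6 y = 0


All three coefficients share the factor -3; dividing through by -3 gives  x y'' + (1 - x) y' + 2 y = 0.
This matches the Laguerre equation x y'' + (1 - x) y' + n y = 0 with n = 2; the polynomial solution is L_2(x).
With y = sum_k a_k x^k, matching x^k gives (k+1)k a_{k+1} + (k+1) a_{k+1} - k a_k + n a_k = 0, i.e. (k+1)^2 a_{k+1} = (k - n) a_k = (k - 2) a_k. The right side vanishes at k = 2, so the series terminates at degree 2.
Standard normalization L_n(0) = 1 gives a_0 = 1. Work upward with a_{k+1} = (k - 2) a_k / (k+1)^2:
  a_1 = (0 - 2)(1) / 1^2 = -2/1 = -2
  a_2 = (1 - 2)(-2) / 2^2 = 2/4 = 1/2
Hence L_2(x) = x^2/2 - 2 x + 1.

L_2(x); series = x^2/2 - 2 x + 1


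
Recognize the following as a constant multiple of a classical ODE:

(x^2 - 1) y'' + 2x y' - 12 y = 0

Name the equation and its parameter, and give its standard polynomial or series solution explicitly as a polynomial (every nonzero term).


All three coefficients share the factor -1; dividing through by -1 gives  (1 - x^2) y'' - 2x y' + 12 y = 0.
This matches the Legendre equation (1 - x^2) y'' - 2x y' + n(n+1) y = 0 (note the -2x y' term) with n(n+1) = 12, so n = 3; the polynomial solution is P_3(x).
With y = sum_k a_k x^k, matching x^k gives (k+2)(k+1) a_{k+2} = [k(k+1) - n(n+1)] a_k = (k - 3)(k + 4) a_k. The right side vanishes at k = 3, so the series with the parity of 3 terminates at degree 3.
Standard normalization (P_n(1) = 1): leading coefficient (2n)!/(2^n (n!)^2) = 720/(8*36) = 5/2, so a_3 = 5/2. Work downward with a_k = (k+1)(k+2) a_{k+2} / ((k - 3)(k + 4)):
  a_1 = (2)(3)(5/2) / ((1 - 3)(1 + 4)) = 15/(-10) = -3/2
Hence P_3(x) = 5 x^3/2 - 3 x/2.

P_3(x); series = 5 x^3/2 - 3 x/2
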